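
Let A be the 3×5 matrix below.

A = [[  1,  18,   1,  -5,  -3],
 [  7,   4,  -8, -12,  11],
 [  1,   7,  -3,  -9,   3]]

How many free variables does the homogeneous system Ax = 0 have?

Row reduce to echelon form.
R2 ← R2 − (7)·R1: [0, -122, -15, 23, 32]
R3 ← R3 − R1: [0, -11, -4, -4, 6]
R3 ← R3 − (11/122)·R2: [0, 0, -323/122, -741/122, 190/61]
3 nonzero rows, so rank(A) = 3.
A has 5 columns; by rank–nullity, nullity = 5 − 3 = 2.

2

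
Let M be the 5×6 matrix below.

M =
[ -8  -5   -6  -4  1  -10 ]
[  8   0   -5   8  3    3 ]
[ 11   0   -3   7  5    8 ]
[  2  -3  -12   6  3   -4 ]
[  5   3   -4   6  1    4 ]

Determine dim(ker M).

1

Row reduce to echelon form.
R2 ← R2 + R1: [0, -5, -11, 4, 4, -7]
R3 ← R3 + (11/8)·R1: [0, -55/8, -45/4, 3/2, 51/8, -23/4]
R4 ← R4 + (1/4)·R1: [0, -17/4, -27/2, 5, 13/4, -13/2]
R5 ← R5 + (5/8)·R1: [0, -1/8, -31/4, 7/2, 13/8, -9/4]
R3 ← R3 − (11/8)·R2: [0, 0, 31/8, -4, 7/8, 31/8]
R4 ← R4 − (17/20)·R2: [0, 0, -83/20, 8/5, -3/20, -11/20]
R5 ← R5 − (1/40)·R2: [0, 0, -299/40, 17/5, 61/40, -83/40]
R4 ← R4 + (166/155)·R3: [0, 0, 0, -416/155, 122/155, 18/5]
R5 ← R5 + (299/155)·R3: [0, 0, 0, -669/155, 498/155, 27/5]
R5 ← R5 − (669/416)·R4: [0, 0, 0, 0, 405/208, -81/208]
5 nonzero rows, so rank(M) = 5.
M has 6 columns; by rank–nullity, nullity = 6 − 5 = 1.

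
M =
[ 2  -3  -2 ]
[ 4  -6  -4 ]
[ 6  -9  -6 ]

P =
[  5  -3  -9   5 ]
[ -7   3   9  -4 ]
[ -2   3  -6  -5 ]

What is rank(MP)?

First compute MP:
[[ 35, -21, -33,  32],
 [ 70, -42, -66,  64],
 [105, -63, -99,  96]]
Now row reduce the product.
R2 ← R2 − (2)·R1: [0, 0, 0, 0]
R3 ← R3 − (3)·R1: [0, 0, 0, 0]
1 nonzero row, so rank(MP) = 1.

1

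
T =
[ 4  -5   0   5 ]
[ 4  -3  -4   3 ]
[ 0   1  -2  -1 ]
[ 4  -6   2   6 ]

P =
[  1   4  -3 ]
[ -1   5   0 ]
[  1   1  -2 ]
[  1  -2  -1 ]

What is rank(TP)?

2

First compute TP:
[[ 14, -19, -17],
 [  6,  -9,  -7],
 [ -4,   5,   5],
 [ 18, -24, -22]]
Now row reduce the product.
R2 ← R2 − (3/7)·R1: [0, -6/7, 2/7]
R3 ← R3 + (2/7)·R1: [0, -3/7, 1/7]
R4 ← R4 − (9/7)·R1: [0, 3/7, -1/7]
R3 ← R3 − (1/2)·R2: [0, 0, 0]
R4 ← R4 + (1/2)·R2: [0, 0, 0]
2 nonzero rows, so rank(TP) = 2.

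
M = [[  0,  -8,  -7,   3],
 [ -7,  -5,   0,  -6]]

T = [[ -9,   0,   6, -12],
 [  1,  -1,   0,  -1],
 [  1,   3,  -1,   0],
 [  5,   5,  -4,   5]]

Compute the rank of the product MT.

First compute MT:
[[  0,   2,  -5,  23],
 [ 28, -25, -18,  59]]
Now row reduce the product.
Swap R1 ↔ R2
2 nonzero rows, so rank(MT) = 2.

2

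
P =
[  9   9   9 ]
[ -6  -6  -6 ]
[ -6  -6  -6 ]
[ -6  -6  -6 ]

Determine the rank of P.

1

Row reduce to echelon form.
R2 ← R2 + (2/3)·R1: [0, 0, 0]
R3 ← R3 + (2/3)·R1: [0, 0, 0]
R4 ← R4 + (2/3)·R1: [0, 0, 0]
Echelon form has 1 nonzero row, so rank(P) = 1.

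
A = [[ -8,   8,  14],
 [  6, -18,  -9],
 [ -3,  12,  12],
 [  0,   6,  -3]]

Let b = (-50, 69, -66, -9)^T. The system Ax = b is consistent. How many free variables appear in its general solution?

0

Row reduce the augmented matrix [A | b].
R2 ← R2 + (3/4)·R1: [0, -12, 3/2, 63/2]
R3 ← R3 − (3/8)·R1: [0, 9, 27/4, -189/4]
R3 ← R3 + (3/4)·R2: [0, 0, 63/8, -189/8]
R4 ← R4 + (1/2)·R2: [0, 0, -9/4, 27/4]
R4 ← R4 + (2/7)·R3: [0, 0, 0, 0]
The echelon form has 3 nonzero rows, and every pivot lies in the first 3 columns, so rank(A) = rank([A|b]) = 3.
The system is consistent.
Free variables = (unknowns) − (rank) = 3 − 3 = 0.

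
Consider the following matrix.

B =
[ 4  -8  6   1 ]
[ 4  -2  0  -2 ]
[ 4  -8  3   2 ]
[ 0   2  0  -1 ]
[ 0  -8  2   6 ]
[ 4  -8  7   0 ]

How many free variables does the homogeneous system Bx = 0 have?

0

Row reduce to echelon form.
R2 ← R2 − R1: [0, 6, -6, -3]
R3 ← R3 − R1: [0, 0, -3, 1]
R6 ← R6 − R1: [0, 0, 1, -1]
R4 ← R4 − (1/3)·R2: [0, 0, 2, 0]
R5 ← R5 + (4/3)·R2: [0, 0, -6, 2]
R4 ← R4 + (2/3)·R3: [0, 0, 0, 2/3]
R5 ← R5 − (2)·R3: [0, 0, 0, 0]
R6 ← R6 + (1/3)·R3: [0, 0, 0, -2/3]
R6 ← R6 + R4: [0, 0, 0, 0]
4 nonzero rows, so rank(B) = 4.
B has 4 columns; by rank–nullity, nullity = 4 − 4 = 0.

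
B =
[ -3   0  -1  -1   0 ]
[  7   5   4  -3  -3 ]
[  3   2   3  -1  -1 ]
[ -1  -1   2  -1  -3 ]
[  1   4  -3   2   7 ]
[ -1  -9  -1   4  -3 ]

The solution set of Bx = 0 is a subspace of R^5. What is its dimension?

0

Row reduce to echelon form.
R2 ← R2 + (7/3)·R1: [0, 5, 5/3, -16/3, -3]
R3 ← R3 + R1: [0, 2, 2, -2, -1]
R4 ← R4 − (1/3)·R1: [0, -1, 7/3, -2/3, -3]
R5 ← R5 + (1/3)·R1: [0, 4, -10/3, 5/3, 7]
R6 ← R6 − (1/3)·R1: [0, -9, -2/3, 13/3, -3]
R3 ← R3 − (2/5)·R2: [0, 0, 4/3, 2/15, 1/5]
R4 ← R4 + (1/5)·R2: [0, 0, 8/3, -26/15, -18/5]
R5 ← R5 − (4/5)·R2: [0, 0, -14/3, 89/15, 47/5]
R6 ← R6 + (9/5)·R2: [0, 0, 7/3, -79/15, -42/5]
R4 ← R4 − (2)·R3: [0, 0, 0, -2, -4]
R5 ← R5 + (7/2)·R3: [0, 0, 0, 32/5, 101/10]
R6 ← R6 − (7/4)·R3: [0, 0, 0, -11/2, -35/4]
R5 ← R5 + (16/5)·R4: [0, 0, 0, 0, -27/10]
R6 ← R6 − (11/4)·R4: [0, 0, 0, 0, 9/4]
R6 ← R6 + (5/6)·R5: [0, 0, 0, 0, 0]
5 nonzero rows, so rank(B) = 5.
B has 5 columns; by rank–nullity, nullity = 5 − 5 = 0.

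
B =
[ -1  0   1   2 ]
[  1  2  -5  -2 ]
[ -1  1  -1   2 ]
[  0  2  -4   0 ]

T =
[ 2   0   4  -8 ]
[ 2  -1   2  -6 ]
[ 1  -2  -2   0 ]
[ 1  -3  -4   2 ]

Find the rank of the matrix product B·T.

First compute BT:
[[  1,  -8, -14,  12],
 [ -1,  14,  26, -24],
 [  1,  -5,  -8,   6],
 [  0,   6,  12, -12]]
Now row reduce the product.
R2 ← R2 + R1: [0, 6, 12, -12]
R3 ← R3 − R1: [0, 3, 6, -6]
R3 ← R3 − (1/2)·R2: [0, 0, 0, 0]
R4 ← R4 − R2: [0, 0, 0, 0]
2 nonzero rows, so rank(BT) = 2.

2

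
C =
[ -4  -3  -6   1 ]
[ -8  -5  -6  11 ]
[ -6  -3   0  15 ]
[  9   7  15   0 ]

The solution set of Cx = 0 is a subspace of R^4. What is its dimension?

2

Row reduce to echelon form.
R2 ← R2 − (2)·R1: [0, 1, 6, 9]
R3 ← R3 − (3/2)·R1: [0, 3/2, 9, 27/2]
R4 ← R4 + (9/4)·R1: [0, 1/4, 3/2, 9/4]
R3 ← R3 − (3/2)·R2: [0, 0, 0, 0]
R4 ← R4 − (1/4)·R2: [0, 0, 0, 0]
2 nonzero rows, so rank(C) = 2.
C has 4 columns; by rank–nullity, nullity = 4 − 2 = 2.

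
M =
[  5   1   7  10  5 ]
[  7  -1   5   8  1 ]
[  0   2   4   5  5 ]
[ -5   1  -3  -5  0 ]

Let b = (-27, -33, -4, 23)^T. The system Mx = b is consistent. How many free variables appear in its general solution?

3

Row reduce the augmented matrix [M | b].
R2 ← R2 − (7/5)·R1: [0, -12/5, -24/5, -6, -6, 24/5]
R4 ← R4 + R1: [0, 2, 4, 5, 5, -4]
R3 ← R3 + (5/6)·R2: [0, 0, 0, 0, 0, 0]
R4 ← R4 + (5/6)·R2: [0, 0, 0, 0, 0, 0]
The echelon form has 2 nonzero rows, and every pivot lies in the first 5 columns, so rank(M) = rank([M|b]) = 2.
The system is consistent.
Free variables = (unknowns) − (rank) = 5 − 2 = 3.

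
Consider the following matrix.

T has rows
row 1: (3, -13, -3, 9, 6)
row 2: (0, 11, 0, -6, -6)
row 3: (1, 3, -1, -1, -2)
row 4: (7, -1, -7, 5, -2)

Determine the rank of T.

2

Row reduce to echelon form.
R3 ← R3 − (1/3)·R1: [0, 22/3, 0, -4, -4]
R4 ← R4 − (7/3)·R1: [0, 88/3, 0, -16, -16]
R3 ← R3 − (2/3)·R2: [0, 0, 0, 0, 0]
R4 ← R4 − (8/3)·R2: [0, 0, 0, 0, 0]
Echelon form has 2 nonzero rows, so rank(T) = 2.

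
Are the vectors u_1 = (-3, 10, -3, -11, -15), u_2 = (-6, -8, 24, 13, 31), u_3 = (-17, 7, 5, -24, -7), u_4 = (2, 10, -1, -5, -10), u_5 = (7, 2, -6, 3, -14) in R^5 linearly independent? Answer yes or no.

Form the matrix with these vectors as rows and row reduce.
R2 ← R2 − (2)·R1: [0, -28, 30, 35, 61]
R3 ← R3 − (17/3)·R1: [0, -149/3, 22, 115/3, 78]
R4 ← R4 + (2/3)·R1: [0, 50/3, -3, -37/3, -20]
R5 ← R5 + (7/3)·R1: [0, 76/3, -13, -68/3, -49]
R3 ← R3 − (149/84)·R2: [0, 0, -437/14, -95/4, -2537/84]
R4 ← R4 + (25/42)·R2: [0, 0, 104/7, 17/2, 685/42]
R5 ← R5 + (19/21)·R2: [0, 0, 99/7, 9, 130/21]
R4 ← R4 + (208/437)·R3: [0, 0, 0, -129/46, 5071/2622]
R5 ← R5 + (198/437)·R3: [0, 0, 0, -81/46, -19649/2622]
R5 ← R5 − (27/43)·R4: [0, 0, 0, 0, -21344/2451]
5 nonzero rows, so the 5 vectors span a space of dimension 5.
Since 5 = 5, the vectors are linearly independent.

yes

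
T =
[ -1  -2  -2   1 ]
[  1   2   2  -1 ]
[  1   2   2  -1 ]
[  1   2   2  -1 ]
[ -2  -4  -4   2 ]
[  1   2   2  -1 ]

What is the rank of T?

1

Row reduce to echelon form.
R2 ← R2 + R1: [0, 0, 0, 0]
R3 ← R3 + R1: [0, 0, 0, 0]
R4 ← R4 + R1: [0, 0, 0, 0]
R5 ← R5 − (2)·R1: [0, 0, 0, 0]
R6 ← R6 + R1: [0, 0, 0, 0]
Echelon form has 1 nonzero row, so rank(T) = 1.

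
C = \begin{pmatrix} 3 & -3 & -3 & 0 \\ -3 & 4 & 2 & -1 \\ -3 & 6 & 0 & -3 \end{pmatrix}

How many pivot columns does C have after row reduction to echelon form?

Row reduce to echelon form.
R2 ← R2 + R1: [0, 1, -1, -1]
R3 ← R3 + R1: [0, 3, -3, -3]
R3 ← R3 − (3)·R2: [0, 0, 0, 0]
Echelon form has 2 nonzero rows, so rank(C) = 2.
Each nonzero row contributes one pivot column: 2 pivot columns.

2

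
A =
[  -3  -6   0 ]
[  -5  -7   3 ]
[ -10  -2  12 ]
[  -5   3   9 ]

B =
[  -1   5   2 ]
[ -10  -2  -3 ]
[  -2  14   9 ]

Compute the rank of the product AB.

3

First compute AB:
[[ 63,  -3,  12],
 [ 69,  31,  38],
 [  6, 122,  94],
 [-43,  95,  62]]
Now row reduce the product.
R2 ← R2 − (23/21)·R1: [0, 240/7, 174/7]
R3 ← R3 − (2/21)·R1: [0, 856/7, 650/7]
R4 ← R4 + (43/63)·R1: [0, 1952/21, 1474/21]
R3 ← R3 − (107/30)·R2: [0, 0, 21/5]
R4 ← R4 − (122/45)·R2: [0, 0, 14/5]
R4 ← R4 − (2/3)·R3: [0, 0, 0]
3 nonzero rows, so rank(AB) = 3.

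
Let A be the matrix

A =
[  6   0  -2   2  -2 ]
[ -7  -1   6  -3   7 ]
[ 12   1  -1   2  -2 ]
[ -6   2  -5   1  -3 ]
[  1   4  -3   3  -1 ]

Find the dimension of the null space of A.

0

Row reduce to echelon form.
R2 ← R2 + (7/6)·R1: [0, -1, 11/3, -2/3, 14/3]
R3 ← R3 − (2)·R1: [0, 1, 3, -2, 2]
R4 ← R4 + R1: [0, 2, -7, 3, -5]
R5 ← R5 − (1/6)·R1: [0, 4, -8/3, 8/3, -2/3]
R3 ← R3 + R2: [0, 0, 20/3, -8/3, 20/3]
R4 ← R4 + (2)·R2: [0, 0, 1/3, 5/3, 13/3]
R5 ← R5 + (4)·R2: [0, 0, 12, 0, 18]
R4 ← R4 − (1/20)·R3: [0, 0, 0, 9/5, 4]
R5 ← R5 − (9/5)·R3: [0, 0, 0, 24/5, 6]
R5 ← R5 − (8/3)·R4: [0, 0, 0, 0, -14/3]
5 nonzero rows, so rank(A) = 5.
A has 5 columns; by rank–nullity, nullity = 5 − 5 = 0.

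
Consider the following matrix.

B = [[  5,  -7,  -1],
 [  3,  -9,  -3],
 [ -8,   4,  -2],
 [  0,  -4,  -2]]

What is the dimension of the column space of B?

2

Row reduce to echelon form.
R2 ← R2 − (3/5)·R1: [0, -24/5, -12/5]
R3 ← R3 + (8/5)·R1: [0, -36/5, -18/5]
R3 ← R3 − (3/2)·R2: [0, 0, 0]
R4 ← R4 − (5/6)·R2: [0, 0, 0]
Echelon form has 2 nonzero rows, so rank(B) = 2.
The column space has dimension equal to the rank: 2.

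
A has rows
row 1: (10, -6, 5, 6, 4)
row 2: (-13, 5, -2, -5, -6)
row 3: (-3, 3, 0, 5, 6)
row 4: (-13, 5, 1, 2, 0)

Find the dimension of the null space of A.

Row reduce to echelon form.
R2 ← R2 + (13/10)·R1: [0, -14/5, 9/2, 14/5, -4/5]
R3 ← R3 + (3/10)·R1: [0, 6/5, 3/2, 34/5, 36/5]
R4 ← R4 + (13/10)·R1: [0, -14/5, 15/2, 49/5, 26/5]
R3 ← R3 + (3/7)·R2: [0, 0, 24/7, 8, 48/7]
R4 ← R4 − R2: [0, 0, 3, 7, 6]
R4 ← R4 − (7/8)·R3: [0, 0, 0, 0, 0]
3 nonzero rows, so rank(A) = 3.
A has 5 columns; by rank–nullity, nullity = 5 − 3 = 2.

2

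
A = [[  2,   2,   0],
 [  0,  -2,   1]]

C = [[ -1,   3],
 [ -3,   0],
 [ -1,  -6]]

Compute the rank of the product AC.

2

First compute AC:
[[ -8,   6],
 [  5,  -6]]
Now row reduce the product.
R2 ← R2 + (5/8)·R1: [0, -9/4]
2 nonzero rows, so rank(AC) = 2.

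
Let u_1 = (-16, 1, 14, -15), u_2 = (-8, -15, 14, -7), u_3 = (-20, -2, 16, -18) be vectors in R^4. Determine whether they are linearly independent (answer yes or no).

Form the matrix with these vectors as rows and row reduce.
R2 ← R2 − (1/2)·R1: [0, -31/2, 7, 1/2]
R3 ← R3 − (5/4)·R1: [0, -13/4, -3/2, 3/4]
R3 ← R3 − (13/62)·R2: [0, 0, -92/31, 20/31]
3 nonzero rows, so the 3 vectors span a space of dimension 3.
Since 3 = 3, the vectors are linearly independent.

yes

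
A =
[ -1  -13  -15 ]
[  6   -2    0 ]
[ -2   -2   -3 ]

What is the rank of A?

Row reduce to echelon form.
R2 ← R2 + (6)·R1: [0, -80, -90]
R3 ← R3 − (2)·R1: [0, 24, 27]
R3 ← R3 + (3/10)·R2: [0, 0, 0]
Echelon form has 2 nonzero rows, so rank(A) = 2.

2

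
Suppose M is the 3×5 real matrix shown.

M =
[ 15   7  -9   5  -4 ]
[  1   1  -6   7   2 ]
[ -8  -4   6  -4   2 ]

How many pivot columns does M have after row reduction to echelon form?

3

Row reduce to echelon form.
R2 ← R2 − (1/15)·R1: [0, 8/15, -27/5, 20/3, 34/15]
R3 ← R3 + (8/15)·R1: [0, -4/15, 6/5, -4/3, -2/15]
R3 ← R3 + (1/2)·R2: [0, 0, -3/2, 2, 1]
Echelon form has 3 nonzero rows, so rank(M) = 3.
Each nonzero row contributes one pivot column: 3 pivot columns.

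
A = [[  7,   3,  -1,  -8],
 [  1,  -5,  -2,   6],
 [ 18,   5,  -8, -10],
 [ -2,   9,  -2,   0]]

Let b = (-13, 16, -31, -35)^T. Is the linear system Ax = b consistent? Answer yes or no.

yes

Row reduce the augmented matrix [A | b].
R2 ← R2 − (1/7)·R1: [0, -38/7, -13/7, 50/7, 125/7]
R3 ← R3 − (18/7)·R1: [0, -19/7, -38/7, 74/7, 17/7]
R4 ← R4 + (2/7)·R1: [0, 69/7, -16/7, -16/7, -271/7]
R3 ← R3 − (1/2)·R2: [0, 0, -9/2, 7, -13/2]
R4 ← R4 + (69/38)·R2: [0, 0, -215/38, 203/19, -239/38]
R4 ← R4 − (215/171)·R3: [0, 0, 0, 322/171, 322/171]
The echelon form has 4 nonzero rows, and every pivot lies in the first 4 columns, so rank(A) = rank([A|b]) = 4.
The system is consistent.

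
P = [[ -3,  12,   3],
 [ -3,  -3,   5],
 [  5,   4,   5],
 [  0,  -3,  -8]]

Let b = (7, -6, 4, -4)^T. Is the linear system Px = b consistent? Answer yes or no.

no

Row reduce the augmented matrix [P | b].
R2 ← R2 − R1: [0, -15, 2, -13]
R3 ← R3 + (5/3)·R1: [0, 24, 10, 47/3]
R3 ← R3 + (8/5)·R2: [0, 0, 66/5, -77/15]
R4 ← R4 − (1/5)·R2: [0, 0, -42/5, -7/5]
R4 ← R4 + (7/11)·R3: [0, 0, 0, -14/3]
The echelon form has 4 nonzero rows; the last pivot sits in the augmented column, so rank(P) = 3 but rank([P|b]) = 4.
Since the ranks differ, the system is inconsistent.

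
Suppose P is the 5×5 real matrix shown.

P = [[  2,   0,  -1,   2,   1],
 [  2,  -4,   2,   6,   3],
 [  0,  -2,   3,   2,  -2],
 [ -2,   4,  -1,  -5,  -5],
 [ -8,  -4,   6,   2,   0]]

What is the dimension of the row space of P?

Row reduce to echelon form.
R2 ← R2 − R1: [0, -4, 3, 4, 2]
R4 ← R4 + R1: [0, 4, -2, -3, -4]
R5 ← R5 + (4)·R1: [0, -4, 2, 10, 4]
R3 ← R3 − (1/2)·R2: [0, 0, 3/2, 0, -3]
R4 ← R4 + R2: [0, 0, 1, 1, -2]
R5 ← R5 − R2: [0, 0, -1, 6, 2]
R4 ← R4 − (2/3)·R3: [0, 0, 0, 1, 0]
R5 ← R5 + (2/3)·R3: [0, 0, 0, 6, 0]
R5 ← R5 − (6)·R4: [0, 0, 0, 0, 0]
Echelon form has 4 nonzero rows, so rank(P) = 4.
The row space has dimension equal to the rank: 4.

4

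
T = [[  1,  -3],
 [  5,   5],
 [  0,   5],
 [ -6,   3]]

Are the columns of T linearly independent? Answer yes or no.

Row reduce T to echelon form.
R2 ← R2 − (5)·R1: [0, 20]
R4 ← R4 + (6)·R1: [0, -15]
R3 ← R3 − (1/4)·R2: [0, 0]
R4 ← R4 + (3/4)·R2: [0, 0]
2 pivots among 2 columns.
Every column is a pivot column, so the columns are linearly independent.

yes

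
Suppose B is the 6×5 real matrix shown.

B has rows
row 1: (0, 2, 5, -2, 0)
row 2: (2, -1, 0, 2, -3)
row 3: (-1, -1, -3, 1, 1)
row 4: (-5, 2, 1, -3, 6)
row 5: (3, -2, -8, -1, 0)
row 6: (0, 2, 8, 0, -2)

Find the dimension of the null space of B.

Row reduce to echelon form.
Swap R1 ↔ R2
R3 ← R3 + (1/2)·R1: [0, -3/2, -3, 2, -1/2]
R4 ← R4 + (5/2)·R1: [0, -1/2, 1, 2, -3/2]
R5 ← R5 − (3/2)·R1: [0, -1/2, -8, -4, 9/2]
R3 ← R3 + (3/4)·R2: [0, 0, 3/4, 1/2, -1/2]
R4 ← R4 + (1/4)·R2: [0, 0, 9/4, 3/2, -3/2]
R5 ← R5 + (1/4)·R2: [0, 0, -27/4, -9/2, 9/2]
R6 ← R6 − R2: [0, 0, 3, 2, -2]
R4 ← R4 − (3)·R3: [0, 0, 0, 0, 0]
R5 ← R5 + (9)·R3: [0, 0, 0, 0, 0]
R6 ← R6 − (4)·R3: [0, 0, 0, 0, 0]
3 nonzero rows, so rank(B) = 3.
B has 5 columns; by rank–nullity, nullity = 5 − 3 = 2.

2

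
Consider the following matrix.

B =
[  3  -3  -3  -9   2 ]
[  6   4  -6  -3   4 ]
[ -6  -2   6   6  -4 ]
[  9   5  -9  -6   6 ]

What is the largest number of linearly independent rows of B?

Row reduce to echelon form.
R2 ← R2 − (2)·R1: [0, 10, 0, 15, 0]
R3 ← R3 + (2)·R1: [0, -8, 0, -12, 0]
R4 ← R4 − (3)·R1: [0, 14, 0, 21, 0]
R3 ← R3 + (4/5)·R2: [0, 0, 0, 0, 0]
R4 ← R4 − (7/5)·R2: [0, 0, 0, 0, 0]
Echelon form has 2 nonzero rows, so rank(B) = 2.
The rank gives the maximum number of linearly independent rows: 2.

2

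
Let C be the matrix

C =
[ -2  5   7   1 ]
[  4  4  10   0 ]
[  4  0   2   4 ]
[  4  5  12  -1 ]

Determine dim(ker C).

Row reduce to echelon form.
R2 ← R2 + (2)·R1: [0, 14, 24, 2]
R3 ← R3 + (2)·R1: [0, 10, 16, 6]
R4 ← R4 + (2)·R1: [0, 15, 26, 1]
R3 ← R3 − (5/7)·R2: [0, 0, -8/7, 32/7]
R4 ← R4 − (15/14)·R2: [0, 0, 2/7, -8/7]
R4 ← R4 + (1/4)·R3: [0, 0, 0, 0]
3 nonzero rows, so rank(C) = 3.
C has 4 columns; by rank–nullity, nullity = 4 − 3 = 1.

1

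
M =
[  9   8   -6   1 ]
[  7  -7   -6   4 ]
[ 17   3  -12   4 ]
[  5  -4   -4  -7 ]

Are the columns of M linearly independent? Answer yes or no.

yes

Row reduce M to echelon form.
R2 ← R2 − (7/9)·R1: [0, -119/9, -4/3, 29/9]
R3 ← R3 − (17/9)·R1: [0, -109/9, -2/3, 19/9]
R4 ← R4 − (5/9)·R1: [0, -76/9, -2/3, -68/9]
R3 ← R3 − (109/119)·R2: [0, 0, 66/119, -100/119]
R4 ← R4 − (76/119)·R2: [0, 0, 22/119, -1144/119]
R4 ← R4 − (1/3)·R3: [0, 0, 0, -28/3]
4 pivots among 4 columns.
Every column is a pivot column, so the columns are linearly independent.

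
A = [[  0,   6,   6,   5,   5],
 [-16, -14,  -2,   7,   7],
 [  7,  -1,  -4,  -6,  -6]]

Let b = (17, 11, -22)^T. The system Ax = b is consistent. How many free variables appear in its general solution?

2

Row reduce the augmented matrix [A | b].
Swap R1 ↔ R2
R3 ← R3 + (7/16)·R1: [0, -57/8, -39/8, -47/16, -47/16, -275/16]
R3 ← R3 + (19/16)·R2: [0, 0, 9/4, 3, 3, 3]
The echelon form has 3 nonzero rows, and every pivot lies in the first 5 columns, so rank(A) = rank([A|b]) = 3.
The system is consistent.
Free variables = (unknowns) − (rank) = 5 − 3 = 2.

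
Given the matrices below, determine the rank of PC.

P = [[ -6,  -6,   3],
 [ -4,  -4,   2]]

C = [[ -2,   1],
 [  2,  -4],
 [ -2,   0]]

First compute PC:
[[ -6,  18],
 [ -4,  12]]
Now row reduce the product.
R2 ← R2 − (2/3)·R1: [0, 0]
1 nonzero row, so rank(PC) = 1.

1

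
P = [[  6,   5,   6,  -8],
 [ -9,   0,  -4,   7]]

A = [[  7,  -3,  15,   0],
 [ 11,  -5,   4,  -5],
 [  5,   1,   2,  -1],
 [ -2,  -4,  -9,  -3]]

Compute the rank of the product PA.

First compute PA:
[[143,  -5, 194,  -7],
 [-97,  -5, -206, -17]]
Now row reduce the product.
R2 ← R2 + (97/143)·R1: [0, -1200/143, -10640/143, -3110/143]
2 nonzero rows, so rank(PA) = 2.

2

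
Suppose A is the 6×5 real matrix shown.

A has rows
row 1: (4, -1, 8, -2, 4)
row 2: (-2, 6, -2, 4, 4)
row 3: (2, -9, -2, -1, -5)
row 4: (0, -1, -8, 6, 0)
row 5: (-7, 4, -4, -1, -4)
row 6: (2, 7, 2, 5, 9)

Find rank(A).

Row reduce to echelon form.
R2 ← R2 + (1/2)·R1: [0, 11/2, 2, 3, 6]
R3 ← R3 − (1/2)·R1: [0, -17/2, -6, 0, -7]
R5 ← R5 + (7/4)·R1: [0, 9/4, 10, -9/2, 3]
R6 ← R6 − (1/2)·R1: [0, 15/2, -2, 6, 7]
R3 ← R3 + (17/11)·R2: [0, 0, -32/11, 51/11, 25/11]
R4 ← R4 + (2/11)·R2: [0, 0, -84/11, 72/11, 12/11]
R5 ← R5 − (9/22)·R2: [0, 0, 101/11, -63/11, 6/11]
R6 ← R6 − (15/11)·R2: [0, 0, -52/11, 21/11, -13/11]
R4 ← R4 − (21/8)·R3: [0, 0, 0, -45/8, -39/8]
R5 ← R5 + (101/32)·R3: [0, 0, 0, 285/32, 247/32]
R6 ← R6 − (13/8)·R3: [0, 0, 0, -45/8, -39/8]
R5 ← R5 + (19/12)·R4: [0, 0, 0, 0, 0]
R6 ← R6 − R4: [0, 0, 0, 0, 0]
Echelon form has 4 nonzero rows, so rank(A) = 4.

4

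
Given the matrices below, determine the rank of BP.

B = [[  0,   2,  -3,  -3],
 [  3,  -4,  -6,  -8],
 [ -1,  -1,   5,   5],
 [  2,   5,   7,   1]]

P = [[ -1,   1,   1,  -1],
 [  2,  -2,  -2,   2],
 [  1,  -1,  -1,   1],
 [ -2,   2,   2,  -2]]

First compute BP:
[[  7,  -7,  -7,   7],
 [ -1,   1,   1,  -1],
 [ -6,   6,   6,  -6],
 [ 13, -13, -13,  13]]
Now row reduce the product.
R2 ← R2 + (1/7)·R1: [0, 0, 0, 0]
R3 ← R3 + (6/7)·R1: [0, 0, 0, 0]
R4 ← R4 − (13/7)·R1: [0, 0, 0, 0]
1 nonzero row, so rank(BP) = 1.

1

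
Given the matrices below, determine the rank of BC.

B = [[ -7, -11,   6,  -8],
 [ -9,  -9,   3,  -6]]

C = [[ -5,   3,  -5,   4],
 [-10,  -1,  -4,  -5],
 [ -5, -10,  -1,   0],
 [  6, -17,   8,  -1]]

First compute BC:
[[ 67,  66,   9,  35],
 [ 84,  54,  30,  15]]
Now row reduce the product.
R2 ← R2 − (84/67)·R1: [0, -1926/67, 1254/67, -1935/67]
2 nonzero rows, so rank(BC) = 2.

2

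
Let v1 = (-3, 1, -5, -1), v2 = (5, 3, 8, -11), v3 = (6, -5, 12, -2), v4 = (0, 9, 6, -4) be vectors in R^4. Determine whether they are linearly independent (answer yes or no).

yes

Form the matrix with these vectors as rows and row reduce.
R2 ← R2 + (5/3)·R1: [0, 14/3, -1/3, -38/3]
R3 ← R3 + (2)·R1: [0, -3, 2, -4]
R3 ← R3 + (9/14)·R2: [0, 0, 25/14, -85/7]
R4 ← R4 − (27/14)·R2: [0, 0, 93/14, 143/7]
R4 ← R4 − (93/25)·R3: [0, 0, 0, 328/5]
4 nonzero rows, so the 4 vectors span a space of dimension 4.
Since 4 = 4, the vectors are linearly independent.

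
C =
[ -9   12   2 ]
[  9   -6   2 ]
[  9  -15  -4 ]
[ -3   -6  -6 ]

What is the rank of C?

Row reduce to echelon form.
R2 ← R2 + R1: [0, 6, 4]
R3 ← R3 + R1: [0, -3, -2]
R4 ← R4 − (1/3)·R1: [0, -10, -20/3]
R3 ← R3 + (1/2)·R2: [0, 0, 0]
R4 ← R4 + (5/3)·R2: [0, 0, 0]
Echelon form has 2 nonzero rows, so rank(C) = 2.

2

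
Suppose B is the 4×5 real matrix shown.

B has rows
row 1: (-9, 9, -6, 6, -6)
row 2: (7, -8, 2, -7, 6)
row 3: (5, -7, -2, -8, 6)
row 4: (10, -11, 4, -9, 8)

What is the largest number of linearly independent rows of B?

2

Row reduce to echelon form.
R2 ← R2 + (7/9)·R1: [0, -1, -8/3, -7/3, 4/3]
R3 ← R3 + (5/9)·R1: [0, -2, -16/3, -14/3, 8/3]
R4 ← R4 + (10/9)·R1: [0, -1, -8/3, -7/3, 4/3]
R3 ← R3 − (2)·R2: [0, 0, 0, 0, 0]
R4 ← R4 − R2: [0, 0, 0, 0, 0]
Echelon form has 2 nonzero rows, so rank(B) = 2.
The rank gives the maximum number of linearly independent rows: 2.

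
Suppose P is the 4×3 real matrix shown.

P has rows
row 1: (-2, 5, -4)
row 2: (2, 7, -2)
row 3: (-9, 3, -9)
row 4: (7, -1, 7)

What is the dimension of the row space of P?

Row reduce to echelon form.
R2 ← R2 + R1: [0, 12, -6]
R3 ← R3 − (9/2)·R1: [0, -39/2, 9]
R4 ← R4 + (7/2)·R1: [0, 33/2, -7]
R3 ← R3 + (13/8)·R2: [0, 0, -3/4]
R4 ← R4 − (11/8)·R2: [0, 0, 5/4]
R4 ← R4 + (5/3)·R3: [0, 0, 0]
Echelon form has 3 nonzero rows, so rank(P) = 3.
The row space has dimension equal to the rank: 3.

3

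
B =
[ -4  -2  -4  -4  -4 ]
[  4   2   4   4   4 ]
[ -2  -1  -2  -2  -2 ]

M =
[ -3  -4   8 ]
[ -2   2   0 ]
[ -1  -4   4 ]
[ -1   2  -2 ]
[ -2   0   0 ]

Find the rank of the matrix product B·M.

1

First compute BM:
[[ 32,  20, -40],
 [-32, -20,  40],
 [ 16,  10, -20]]
Now row reduce the product.
R2 ← R2 + R1: [0, 0, 0]
R3 ← R3 − (1/2)·R1: [0, 0, 0]
1 nonzero row, so rank(BM) = 1.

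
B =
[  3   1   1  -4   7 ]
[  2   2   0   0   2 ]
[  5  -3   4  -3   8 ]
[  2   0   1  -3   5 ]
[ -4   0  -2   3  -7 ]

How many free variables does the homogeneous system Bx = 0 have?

2

Row reduce to echelon form.
R2 ← R2 − (2/3)·R1: [0, 4/3, -2/3, 8/3, -8/3]
R3 ← R3 − (5/3)·R1: [0, -14/3, 7/3, 11/3, -11/3]
R4 ← R4 − (2/3)·R1: [0, -2/3, 1/3, -1/3, 1/3]
R5 ← R5 + (4/3)·R1: [0, 4/3, -2/3, -7/3, 7/3]
R3 ← R3 + (7/2)·R2: [0, 0, 0, 13, -13]
R4 ← R4 + (1/2)·R2: [0, 0, 0, 1, -1]
R5 ← R5 − R2: [0, 0, 0, -5, 5]
R4 ← R4 − (1/13)·R3: [0, 0, 0, 0, 0]
R5 ← R5 + (5/13)·R3: [0, 0, 0, 0, 0]
3 nonzero rows, so rank(B) = 3.
B has 5 columns; by rank–nullity, nullity = 5 − 3 = 2.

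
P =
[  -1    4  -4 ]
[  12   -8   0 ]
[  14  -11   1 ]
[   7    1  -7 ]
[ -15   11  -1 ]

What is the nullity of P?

Row reduce to echelon form.
R2 ← R2 + (12)·R1: [0, 40, -48]
R3 ← R3 + (14)·R1: [0, 45, -55]
R4 ← R4 + (7)·R1: [0, 29, -35]
R5 ← R5 − (15)·R1: [0, -49, 59]
R3 ← R3 − (9/8)·R2: [0, 0, -1]
R4 ← R4 − (29/40)·R2: [0, 0, -1/5]
R5 ← R5 + (49/40)·R2: [0, 0, 1/5]
R4 ← R4 − (1/5)·R3: [0, 0, 0]
R5 ← R5 + (1/5)·R3: [0, 0, 0]
3 nonzero rows, so rank(P) = 3.
P has 3 columns; by rank–nullity, nullity = 3 − 3 = 0.

0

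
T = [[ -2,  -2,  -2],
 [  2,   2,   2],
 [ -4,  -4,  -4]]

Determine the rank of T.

1

Row reduce to echelon form.
R2 ← R2 + R1: [0, 0, 0]
R3 ← R3 − (2)·R1: [0, 0, 0]
Echelon form has 1 nonzero row, so rank(T) = 1.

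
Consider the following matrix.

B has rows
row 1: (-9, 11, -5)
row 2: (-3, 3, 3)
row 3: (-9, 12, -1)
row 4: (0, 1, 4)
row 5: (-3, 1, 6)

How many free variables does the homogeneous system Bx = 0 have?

Row reduce to echelon form.
R2 ← R2 − (1/3)·R1: [0, -2/3, 14/3]
R3 ← R3 − R1: [0, 1, 4]
R5 ← R5 − (1/3)·R1: [0, -8/3, 23/3]
R3 ← R3 + (3/2)·R2: [0, 0, 11]
R4 ← R4 + (3/2)·R2: [0, 0, 11]
R5 ← R5 − (4)·R2: [0, 0, -11]
R4 ← R4 − R3: [0, 0, 0]
R5 ← R5 + R3: [0, 0, 0]
3 nonzero rows, so rank(B) = 3.
B has 3 columns; by rank–nullity, nullity = 3 − 3 = 0.

0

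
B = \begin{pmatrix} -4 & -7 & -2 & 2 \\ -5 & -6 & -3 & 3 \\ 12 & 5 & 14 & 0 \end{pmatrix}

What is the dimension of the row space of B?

3

Row reduce to echelon form.
R2 ← R2 − (5/4)·R1: [0, 11/4, -1/2, 1/2]
R3 ← R3 + (3)·R1: [0, -16, 8, 6]
R3 ← R3 + (64/11)·R2: [0, 0, 56/11, 98/11]
Echelon form has 3 nonzero rows, so rank(B) = 3.
The row space has dimension equal to the rank: 3.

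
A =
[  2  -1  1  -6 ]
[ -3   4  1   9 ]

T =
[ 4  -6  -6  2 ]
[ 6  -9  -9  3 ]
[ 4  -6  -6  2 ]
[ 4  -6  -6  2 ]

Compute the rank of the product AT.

First compute AT:
[[-18,  27,  27,  -9],
 [ 52, -78, -78,  26]]
Now row reduce the product.
R2 ← R2 + (26/9)·R1: [0, 0, 0, 0]
1 nonzero row, so rank(AT) = 1.

1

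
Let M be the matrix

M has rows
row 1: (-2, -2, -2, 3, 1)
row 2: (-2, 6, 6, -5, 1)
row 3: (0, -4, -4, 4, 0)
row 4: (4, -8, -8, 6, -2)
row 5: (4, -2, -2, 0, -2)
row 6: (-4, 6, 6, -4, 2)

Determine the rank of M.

Row reduce to echelon form.
R2 ← R2 − R1: [0, 8, 8, -8, 0]
R4 ← R4 + (2)·R1: [0, -12, -12, 12, 0]
R5 ← R5 + (2)·R1: [0, -6, -6, 6, 0]
R6 ← R6 − (2)·R1: [0, 10, 10, -10, 0]
R3 ← R3 + (1/2)·R2: [0, 0, 0, 0, 0]
R4 ← R4 + (3/2)·R2: [0, 0, 0, 0, 0]
R5 ← R5 + (3/4)·R2: [0, 0, 0, 0, 0]
R6 ← R6 − (5/4)·R2: [0, 0, 0, 0, 0]
Echelon form has 2 nonzero rows, so rank(M) = 2.

2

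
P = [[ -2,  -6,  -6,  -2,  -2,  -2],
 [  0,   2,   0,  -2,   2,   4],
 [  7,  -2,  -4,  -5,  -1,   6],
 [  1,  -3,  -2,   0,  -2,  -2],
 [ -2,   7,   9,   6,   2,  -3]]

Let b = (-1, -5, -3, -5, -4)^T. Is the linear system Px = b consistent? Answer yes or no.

Row reduce the augmented matrix [P | b].
R3 ← R3 + (7/2)·R1: [0, -23, -25, -12, -8, -1, -13/2]
R4 ← R4 + (1/2)·R1: [0, -6, -5, -1, -3, -3, -11/2]
R5 ← R5 − R1: [0, 13, 15, 8, 4, -1, -3]
R3 ← R3 + (23/2)·R2: [0, 0, -25, -35, 15, 45, -64]
R4 ← R4 + (3)·R2: [0, 0, -5, -7, 3, 9, -41/2]
R5 ← R5 − (13/2)·R2: [0, 0, 15, 21, -9, -27, 59/2]
R4 ← R4 − (1/5)·R3: [0, 0, 0, 0, 0, 0, -77/10]
R5 ← R5 + (3/5)·R3: [0, 0, 0, 0, 0, 0, -89/10]
R5 ← R5 − (89/77)·R4: [0, 0, 0, 0, 0, 0, 0]
The echelon form has 4 nonzero rows; the last pivot sits in the augmented column, so rank(P) = 3 but rank([P|b]) = 4.
Since the ranks differ, the system is inconsistent.

no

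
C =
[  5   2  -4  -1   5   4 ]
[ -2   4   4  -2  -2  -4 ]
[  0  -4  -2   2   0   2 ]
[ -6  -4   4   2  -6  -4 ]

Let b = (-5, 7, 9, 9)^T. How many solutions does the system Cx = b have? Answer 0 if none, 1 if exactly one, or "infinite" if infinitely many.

Row reduce the augmented matrix [C | b].
R2 ← R2 + (2/5)·R1: [0, 24/5, 12/5, -12/5, 0, -12/5, 5]
R4 ← R4 + (6/5)·R1: [0, -8/5, -4/5, 4/5, 0, 4/5, 3]
R3 ← R3 + (5/6)·R2: [0, 0, 0, 0, 0, 0, 79/6]
R4 ← R4 + (1/3)·R2: [0, 0, 0, 0, 0, 0, 14/3]
R4 ← R4 − (28/79)·R3: [0, 0, 0, 0, 0, 0, 0]
The echelon form has 3 nonzero rows; the last pivot sits in the augmented column, so rank(C) = 2 but rank([C|b]) = 3.
Since the ranks differ, the system is inconsistent.
It has no solutions.

0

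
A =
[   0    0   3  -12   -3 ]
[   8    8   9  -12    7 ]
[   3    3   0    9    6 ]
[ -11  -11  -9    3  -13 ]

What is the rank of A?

2

Row reduce to echelon form.
Swap R1 ↔ R2
R3 ← R3 − (3/8)·R1: [0, 0, -27/8, 27/2, 27/8]
R4 ← R4 + (11/8)·R1: [0, 0, 27/8, -27/2, -27/8]
R3 ← R3 + (9/8)·R2: [0, 0, 0, 0, 0]
R4 ← R4 − (9/8)·R2: [0, 0, 0, 0, 0]
Echelon form has 2 nonzero rows, so rank(A) = 2.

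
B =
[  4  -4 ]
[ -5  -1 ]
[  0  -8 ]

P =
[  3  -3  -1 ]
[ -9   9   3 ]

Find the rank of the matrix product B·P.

First compute BP:
[[ 48, -48, -16],
 [ -6,   6,   2],
 [ 72, -72, -24]]
Now row reduce the product.
R2 ← R2 + (1/8)·R1: [0, 0, 0]
R3 ← R3 − (3/2)·R1: [0, 0, 0]
1 nonzero row, so rank(BP) = 1.

1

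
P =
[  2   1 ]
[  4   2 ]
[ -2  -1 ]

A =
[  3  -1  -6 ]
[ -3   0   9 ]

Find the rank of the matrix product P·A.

First compute PA:
[[  3,  -2,  -3],
 [  6,  -4,  -6],
 [ -3,   2,   3]]
Now row reduce the product.
R2 ← R2 − (2)·R1: [0, 0, 0]
R3 ← R3 + R1: [0, 0, 0]
1 nonzero row, so rank(PA) = 1.

1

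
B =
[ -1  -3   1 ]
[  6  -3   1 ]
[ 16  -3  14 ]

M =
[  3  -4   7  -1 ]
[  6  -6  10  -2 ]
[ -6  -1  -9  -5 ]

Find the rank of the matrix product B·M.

3

First compute BM:
[[-27,  21, -46,   2],
 [ -6,  -7,   3,  -5],
 [-54, -60, -44, -80]]
Now row reduce the product.
R2 ← R2 − (2/9)·R1: [0, -35/3, 119/9, -49/9]
R3 ← R3 − (2)·R1: [0, -102, 48, -84]
R3 ← R3 − (306/35)·R2: [0, 0, -338/5, -182/5]
3 nonzero rows, so rank(BM) = 3.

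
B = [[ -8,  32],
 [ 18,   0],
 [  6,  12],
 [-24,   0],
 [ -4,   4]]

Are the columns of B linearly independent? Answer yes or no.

Row reduce B to echelon form.
R2 ← R2 + (9/4)·R1: [0, 72]
R3 ← R3 + (3/4)·R1: [0, 36]
R4 ← R4 − (3)·R1: [0, -96]
R5 ← R5 − (1/2)·R1: [0, -12]
R3 ← R3 − (1/2)·R2: [0, 0]
R4 ← R4 + (4/3)·R2: [0, 0]
R5 ← R5 + (1/6)·R2: [0, 0]
2 pivots among 2 columns.
Every column is a pivot column, so the columns are linearly independent.

yes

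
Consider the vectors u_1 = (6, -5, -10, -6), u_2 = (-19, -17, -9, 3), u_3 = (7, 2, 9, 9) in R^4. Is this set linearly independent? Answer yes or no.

yes

Form the matrix with these vectors as rows and row reduce.
R2 ← R2 + (19/6)·R1: [0, -197/6, -122/3, -16]
R3 ← R3 − (7/6)·R1: [0, 47/6, 62/3, 16]
R3 ← R3 + (47/197)·R2: [0, 0, 2160/197, 2400/197]
3 nonzero rows, so the 3 vectors span a space of dimension 3.
Since 3 = 3, the vectors are linearly independent.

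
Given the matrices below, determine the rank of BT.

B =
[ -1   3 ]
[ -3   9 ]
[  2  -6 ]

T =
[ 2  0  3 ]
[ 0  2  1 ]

1

First compute BT:
[[ -2,   6,   0],
 [ -6,  18,   0],
 [  4, -12,   0]]
Now row reduce the product.
R2 ← R2 − (3)·R1: [0, 0, 0]
R3 ← R3 + (2)·R1: [0, 0, 0]
1 nonzero row, so rank(BT) = 1.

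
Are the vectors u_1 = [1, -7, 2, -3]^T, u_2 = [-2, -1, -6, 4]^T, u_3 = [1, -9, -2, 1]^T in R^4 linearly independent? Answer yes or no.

Form the matrix with these vectors as rows and row reduce.
R2 ← R2 + (2)·R1: [0, -15, -2, -2]
R3 ← R3 − R1: [0, -2, -4, 4]
R3 ← R3 − (2/15)·R2: [0, 0, -56/15, 64/15]
3 nonzero rows, so the 3 vectors span a space of dimension 3.
Since 3 = 3, the vectors are linearly independent.

yes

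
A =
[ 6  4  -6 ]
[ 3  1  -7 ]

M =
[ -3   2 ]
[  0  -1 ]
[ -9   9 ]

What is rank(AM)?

First compute AM:
[[ 36, -46],
 [ 54, -58]]
Now row reduce the product.
R2 ← R2 − (3/2)·R1: [0, 11]
2 nonzero rows, so rank(AM) = 2.

2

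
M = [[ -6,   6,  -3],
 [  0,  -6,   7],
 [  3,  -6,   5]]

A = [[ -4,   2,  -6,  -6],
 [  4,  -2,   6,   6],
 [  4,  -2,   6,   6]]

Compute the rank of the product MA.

First compute MA:
[[ 36, -18,  54,  54],
 [  4,  -2,   6,   6],
 [-16,   8, -24, -24]]
Now row reduce the product.
R2 ← R2 − (1/9)·R1: [0, 0, 0, 0]
R3 ← R3 + (4/9)·R1: [0, 0, 0, 0]
1 nonzero row, so rank(MA) = 1.

1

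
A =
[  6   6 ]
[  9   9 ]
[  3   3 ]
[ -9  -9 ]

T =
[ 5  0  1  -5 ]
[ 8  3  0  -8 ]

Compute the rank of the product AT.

1

First compute AT:
[[ 78,  18,   6, -78],
 [117,  27,   9, -117],
 [ 39,   9,   3, -39],
 [-117, -27,  -9, 117]]
Now row reduce the product.
R2 ← R2 − (3/2)·R1: [0, 0, 0, 0]
R3 ← R3 − (1/2)·R1: [0, 0, 0, 0]
R4 ← R4 + (3/2)·R1: [0, 0, 0, 0]
1 nonzero row, so rank(AT) = 1.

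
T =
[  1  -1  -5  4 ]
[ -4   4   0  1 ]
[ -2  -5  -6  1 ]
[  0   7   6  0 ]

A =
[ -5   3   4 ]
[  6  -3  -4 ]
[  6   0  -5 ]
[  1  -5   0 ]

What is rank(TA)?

3

First compute TA:
[[-37, -14,  33],
 [ 45, -29, -32],
 [-55,   4,  42],
 [ 78, -21, -58]]
Now row reduce the product.
R2 ← R2 + (45/37)·R1: [0, -1703/37, 301/37]
R3 ← R3 − (55/37)·R1: [0, 918/37, -261/37]
R4 ← R4 + (78/37)·R1: [0, -1869/37, 428/37]
R3 ← R3 + (918/1703)·R2: [0, 0, -4545/1703]
R4 ← R4 − (1869/1703)·R2: [0, 0, 4495/1703]
R4 ← R4 + (899/909)·R3: [0, 0, 0]
3 nonzero rows, so rank(TA) = 3.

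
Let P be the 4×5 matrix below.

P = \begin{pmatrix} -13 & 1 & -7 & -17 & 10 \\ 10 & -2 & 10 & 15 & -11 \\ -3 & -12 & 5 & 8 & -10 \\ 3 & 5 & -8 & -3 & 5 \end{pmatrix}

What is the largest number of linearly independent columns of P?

Row reduce to echelon form.
R2 ← R2 + (10/13)·R1: [0, -16/13, 60/13, 25/13, -43/13]
R3 ← R3 − (3/13)·R1: [0, -159/13, 86/13, 155/13, -160/13]
R4 ← R4 + (3/13)·R1: [0, 68/13, -125/13, -90/13, 95/13]
R3 ← R3 − (159/16)·R2: [0, 0, -157/4, -115/16, 329/16]
R4 ← R4 + (17/4)·R2: [0, 0, 10, 5/4, -27/4]
R4 ← R4 + (40/157)·R3: [0, 0, 0, -365/628, -949/628]
Echelon form has 4 nonzero rows, so rank(P) = 4.
The rank gives the maximum number of linearly independent columns: 4.

4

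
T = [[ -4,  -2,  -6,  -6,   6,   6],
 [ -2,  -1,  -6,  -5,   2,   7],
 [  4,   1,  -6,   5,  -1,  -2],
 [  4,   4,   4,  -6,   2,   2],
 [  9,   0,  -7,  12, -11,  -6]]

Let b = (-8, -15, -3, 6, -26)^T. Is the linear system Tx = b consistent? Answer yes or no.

Row reduce the augmented matrix [T | b].
R2 ← R2 − (1/2)·R1: [0, 0, -3, -2, -1, 4, -11]
R3 ← R3 + R1: [0, -1, -12, -1, 5, 4, -11]
R4 ← R4 + R1: [0, 2, -2, -12, 8, 8, -2]
R5 ← R5 + (9/4)·R1: [0, -9/2, -41/2, -3/2, 5/2, 15/2, -44]
Swap R2 ↔ R3
R4 ← R4 + (2)·R2: [0, 0, -26, -14, 18, 16, -24]
R5 ← R5 − (9/2)·R2: [0, 0, 67/2, 3, -20, -21/2, 11/2]
R4 ← R4 − (26/3)·R3: [0, 0, 0, 10/3, 80/3, -56/3, 214/3]
R5 ← R5 + (67/6)·R3: [0, 0, 0, -58/3, -187/6, 205/6, -352/3]
R5 ← R5 + (29/5)·R4: [0, 0, 0, 0, 247/2, -741/10, 1482/5]
The echelon form has 5 nonzero rows, and every pivot lies in the first 6 columns, so rank(T) = rank([T|b]) = 5.
The system is consistent.

yes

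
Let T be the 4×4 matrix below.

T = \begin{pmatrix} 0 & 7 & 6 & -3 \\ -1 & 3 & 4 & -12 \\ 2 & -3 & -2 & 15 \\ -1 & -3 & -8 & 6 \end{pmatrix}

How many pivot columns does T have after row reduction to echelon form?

3

Row reduce to echelon form.
Swap R1 ↔ R2
R3 ← R3 + (2)·R1: [0, 3, 6, -9]
R4 ← R4 − R1: [0, -6, -12, 18]
R3 ← R3 − (3/7)·R2: [0, 0, 24/7, -54/7]
R4 ← R4 + (6/7)·R2: [0, 0, -48/7, 108/7]
R4 ← R4 + (2)·R3: [0, 0, 0, 0]
Echelon form has 3 nonzero rows, so rank(T) = 3.
Each nonzero row contributes one pivot column: 3 pivot columns.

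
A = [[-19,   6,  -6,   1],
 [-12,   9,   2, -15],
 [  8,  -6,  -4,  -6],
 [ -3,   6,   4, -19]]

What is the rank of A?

Row reduce to echelon form.
R2 ← R2 − (12/19)·R1: [0, 99/19, 110/19, -297/19]
R3 ← R3 + (8/19)·R1: [0, -66/19, -124/19, -106/19]
R4 ← R4 − (3/19)·R1: [0, 96/19, 94/19, -364/19]
R3 ← R3 + (2/3)·R2: [0, 0, -8/3, -16]
R4 ← R4 − (32/33)·R2: [0, 0, -2/3, -4]
R4 ← R4 − (1/4)·R3: [0, 0, 0, 0]
Echelon form has 3 nonzero rows, so rank(A) = 3.

3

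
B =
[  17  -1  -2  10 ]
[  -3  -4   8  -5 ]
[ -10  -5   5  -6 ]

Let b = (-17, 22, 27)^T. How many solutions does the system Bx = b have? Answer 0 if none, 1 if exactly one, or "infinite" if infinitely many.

infinite

Row reduce the augmented matrix [B | b].
R2 ← R2 + (3/17)·R1: [0, -71/17, 130/17, -55/17, 19]
R3 ← R3 + (10/17)·R1: [0, -95/17, 65/17, -2/17, 17]
R3 ← R3 − (95/71)·R2: [0, 0, -455/71, 299/71, -598/71]
The echelon form has 3 nonzero rows, and every pivot lies in the first 4 columns, so rank(B) = rank([B|b]) = 3.
The system is consistent.
rank = 3 < 4 unknowns, so there are infinitely many solutions.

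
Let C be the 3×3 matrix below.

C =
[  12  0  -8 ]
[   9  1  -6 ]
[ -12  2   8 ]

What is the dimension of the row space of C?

Row reduce to echelon form.
R2 ← R2 − (3/4)·R1: [0, 1, 0]
R3 ← R3 + R1: [0, 2, 0]
R3 ← R3 − (2)·R2: [0, 0, 0]
Echelon form has 2 nonzero rows, so rank(C) = 2.
The row space has dimension equal to the rank: 2.

2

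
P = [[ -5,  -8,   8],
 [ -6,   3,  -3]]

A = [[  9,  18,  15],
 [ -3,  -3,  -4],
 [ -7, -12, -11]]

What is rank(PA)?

First compute PA:
[[-77, -162, -131],
 [-42, -81, -69]]
Now row reduce the product.
R2 ← R2 − (6/11)·R1: [0, 81/11, 27/11]
2 nonzero rows, so rank(PA) = 2.

2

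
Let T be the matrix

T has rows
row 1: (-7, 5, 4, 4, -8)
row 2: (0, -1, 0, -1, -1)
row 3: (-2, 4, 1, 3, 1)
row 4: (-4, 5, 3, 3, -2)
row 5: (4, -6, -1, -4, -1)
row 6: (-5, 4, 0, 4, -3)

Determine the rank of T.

Row reduce to echelon form.
R3 ← R3 − (2/7)·R1: [0, 18/7, -1/7, 13/7, 23/7]
R4 ← R4 − (4/7)·R1: [0, 15/7, 5/7, 5/7, 18/7]
R5 ← R5 + (4/7)·R1: [0, -22/7, 9/7, -12/7, -39/7]
R6 ← R6 − (5/7)·R1: [0, 3/7, -20/7, 8/7, 19/7]
R3 ← R3 + (18/7)·R2: [0, 0, -1/7, -5/7, 5/7]
R4 ← R4 + (15/7)·R2: [0, 0, 5/7, -10/7, 3/7]
R5 ← R5 − (22/7)·R2: [0, 0, 9/7, 10/7, -17/7]
R6 ← R6 + (3/7)·R2: [0, 0, -20/7, 5/7, 16/7]
R4 ← R4 + (5)·R3: [0, 0, 0, -5, 4]
R5 ← R5 + (9)·R3: [0, 0, 0, -5, 4]
R6 ← R6 − (20)·R3: [0, 0, 0, 15, -12]
R5 ← R5 − R4: [0, 0, 0, 0, 0]
R6 ← R6 + (3)·R4: [0, 0, 0, 0, 0]
Echelon form has 4 nonzero rows, so rank(T) = 4.

4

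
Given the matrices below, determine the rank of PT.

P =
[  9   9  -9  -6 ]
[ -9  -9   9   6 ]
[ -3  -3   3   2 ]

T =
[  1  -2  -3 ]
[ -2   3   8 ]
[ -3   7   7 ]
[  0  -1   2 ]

1

First compute PT:
[[ 18, -48, -30],
 [-18,  48,  30],
 [ -6,  16,  10]]
Now row reduce the product.
R2 ← R2 + R1: [0, 0, 0]
R3 ← R3 + (1/3)·R1: [0, 0, 0]
1 nonzero row, so rank(PT) = 1.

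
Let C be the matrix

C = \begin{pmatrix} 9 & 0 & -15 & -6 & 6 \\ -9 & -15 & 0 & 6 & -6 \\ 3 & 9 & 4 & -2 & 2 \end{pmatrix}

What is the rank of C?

Row reduce to echelon form.
R2 ← R2 + R1: [0, -15, -15, 0, 0]
R3 ← R3 − (1/3)·R1: [0, 9, 9, 0, 0]
R3 ← R3 + (3/5)·R2: [0, 0, 0, 0, 0]
Echelon form has 2 nonzero rows, so rank(C) = 2.

2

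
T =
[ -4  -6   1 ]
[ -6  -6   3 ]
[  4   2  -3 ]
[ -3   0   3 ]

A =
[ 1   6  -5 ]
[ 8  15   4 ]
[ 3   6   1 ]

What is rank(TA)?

2

First compute TA:
[[-49, -108,  -3],
 [-45, -108,   9],
 [ 11,  36, -15],
 [  6,   0,  18]]
Now row reduce the product.
R2 ← R2 − (45/49)·R1: [0, -432/49, 576/49]
R3 ← R3 + (11/49)·R1: [0, 576/49, -768/49]
R4 ← R4 + (6/49)·R1: [0, -648/49, 864/49]
R3 ← R3 + (4/3)·R2: [0, 0, 0]
R4 ← R4 − (3/2)·R2: [0, 0, 0]
2 nonzero rows, so rank(TA) = 2.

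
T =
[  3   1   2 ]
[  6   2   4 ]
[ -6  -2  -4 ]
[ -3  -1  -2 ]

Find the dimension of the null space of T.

Row reduce to echelon form.
R2 ← R2 − (2)·R1: [0, 0, 0]
R3 ← R3 + (2)·R1: [0, 0, 0]
R4 ← R4 + R1: [0, 0, 0]
1 nonzero row, so rank(T) = 1.
T has 3 columns; by rank–nullity, nullity = 3 − 1 = 2.

2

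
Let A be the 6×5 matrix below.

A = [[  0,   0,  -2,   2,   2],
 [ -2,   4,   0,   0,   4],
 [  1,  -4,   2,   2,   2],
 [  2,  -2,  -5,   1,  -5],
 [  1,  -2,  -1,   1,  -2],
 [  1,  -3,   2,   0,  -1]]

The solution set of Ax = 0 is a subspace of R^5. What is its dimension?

1

Row reduce to echelon form.
Swap R1 ↔ R2
R3 ← R3 + (1/2)·R1: [0, -2, 2, 2, 4]
R4 ← R4 + R1: [0, 2, -5, 1, -1]
R5 ← R5 + (1/2)·R1: [0, 0, -1, 1, 0]
R6 ← R6 + (1/2)·R1: [0, -1, 2, 0, 1]
Swap R2 ↔ R3
R4 ← R4 + R2: [0, 0, -3, 3, 3]
R6 ← R6 − (1/2)·R2: [0, 0, 1, -1, -1]
R4 ← R4 − (3/2)·R3: [0, 0, 0, 0, 0]
R5 ← R5 − (1/2)·R3: [0, 0, 0, 0, -1]
R6 ← R6 + (1/2)·R3: [0, 0, 0, 0, 0]
Swap R4 ↔ R5
4 nonzero rows, so rank(A) = 4.
A has 5 columns; by rank–nullity, nullity = 5 − 4 = 1.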